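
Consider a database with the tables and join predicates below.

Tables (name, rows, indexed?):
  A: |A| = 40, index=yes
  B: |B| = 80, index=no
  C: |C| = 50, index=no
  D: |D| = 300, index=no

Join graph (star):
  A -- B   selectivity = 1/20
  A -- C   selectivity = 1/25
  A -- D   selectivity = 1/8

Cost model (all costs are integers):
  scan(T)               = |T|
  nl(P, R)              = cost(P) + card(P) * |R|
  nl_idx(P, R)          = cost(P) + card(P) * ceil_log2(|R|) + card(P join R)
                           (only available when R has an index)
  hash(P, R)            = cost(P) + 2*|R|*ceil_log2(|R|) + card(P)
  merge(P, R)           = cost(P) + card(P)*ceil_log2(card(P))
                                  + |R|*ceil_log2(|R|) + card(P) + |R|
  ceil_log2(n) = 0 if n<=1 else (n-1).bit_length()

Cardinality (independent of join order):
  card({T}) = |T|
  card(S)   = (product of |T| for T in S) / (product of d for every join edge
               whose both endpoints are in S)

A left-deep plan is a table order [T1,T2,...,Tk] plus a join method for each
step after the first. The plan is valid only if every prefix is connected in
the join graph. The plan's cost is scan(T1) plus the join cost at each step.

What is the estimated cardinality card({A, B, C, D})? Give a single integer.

Tables in S: A(40), B(80), C(50), D(300)
Edges inside S: A-B(d=20), A-C(d=25), A-D(d=8)
numerator = 40 * 80 * 50 * 300 = 48000000
denominator = 20 * 25 * 8 = 4000
card(S) = 48000000 / 4000 = 12000

12000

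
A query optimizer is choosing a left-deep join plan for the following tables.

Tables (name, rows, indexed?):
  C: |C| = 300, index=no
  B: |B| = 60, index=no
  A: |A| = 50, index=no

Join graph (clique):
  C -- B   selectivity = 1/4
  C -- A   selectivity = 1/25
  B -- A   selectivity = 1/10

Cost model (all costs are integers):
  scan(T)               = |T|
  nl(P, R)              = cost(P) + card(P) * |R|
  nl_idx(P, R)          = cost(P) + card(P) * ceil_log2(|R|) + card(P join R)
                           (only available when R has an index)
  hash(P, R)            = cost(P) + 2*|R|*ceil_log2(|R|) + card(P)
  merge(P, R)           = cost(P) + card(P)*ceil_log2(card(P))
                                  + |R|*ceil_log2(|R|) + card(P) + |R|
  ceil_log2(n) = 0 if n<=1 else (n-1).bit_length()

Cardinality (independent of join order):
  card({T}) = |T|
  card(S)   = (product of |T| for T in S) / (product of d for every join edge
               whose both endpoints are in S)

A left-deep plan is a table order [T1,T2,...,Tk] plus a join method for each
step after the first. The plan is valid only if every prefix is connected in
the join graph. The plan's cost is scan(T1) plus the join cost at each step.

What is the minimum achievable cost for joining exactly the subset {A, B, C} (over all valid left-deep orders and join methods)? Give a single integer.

Selinger DP over subsets of {A,B,C}:
  {C}: scan cost=300, card=300
  {B}: scan cost=60, card=60
  {A}: scan cost=50, card=50
  {BC}: card=4500; try (B,hash)→1320, (C,merge)→3480, (B,merge)→3720, (C,hash)→5520, (C,nl)→18060, (B,nl)→18300; best=1320 via (B,hash)
  {AC}: card=600; try (A,hash)→1200, (C,merge)→3400, (A,merge)→3650, (C,hash)→5500, (C,nl)→15050, (A,nl)→15300; best=1200 via (A,hash)
  {AB}: card=300; try (A,hash)→720, (B,hash)→820, (B,merge)→820, (A,merge)→830, (B,nl)→3050, (A,nl)→3060; best=720 via (A,hash)
  {ABC}: card=900; try (B,hash)→2520, (C,hash)→6420, (A,hash)→6420, (C,merge)→6720, (B,merge)→8220, (B,nl)→37200 …(+3); best=2520 via (B,hash)

2520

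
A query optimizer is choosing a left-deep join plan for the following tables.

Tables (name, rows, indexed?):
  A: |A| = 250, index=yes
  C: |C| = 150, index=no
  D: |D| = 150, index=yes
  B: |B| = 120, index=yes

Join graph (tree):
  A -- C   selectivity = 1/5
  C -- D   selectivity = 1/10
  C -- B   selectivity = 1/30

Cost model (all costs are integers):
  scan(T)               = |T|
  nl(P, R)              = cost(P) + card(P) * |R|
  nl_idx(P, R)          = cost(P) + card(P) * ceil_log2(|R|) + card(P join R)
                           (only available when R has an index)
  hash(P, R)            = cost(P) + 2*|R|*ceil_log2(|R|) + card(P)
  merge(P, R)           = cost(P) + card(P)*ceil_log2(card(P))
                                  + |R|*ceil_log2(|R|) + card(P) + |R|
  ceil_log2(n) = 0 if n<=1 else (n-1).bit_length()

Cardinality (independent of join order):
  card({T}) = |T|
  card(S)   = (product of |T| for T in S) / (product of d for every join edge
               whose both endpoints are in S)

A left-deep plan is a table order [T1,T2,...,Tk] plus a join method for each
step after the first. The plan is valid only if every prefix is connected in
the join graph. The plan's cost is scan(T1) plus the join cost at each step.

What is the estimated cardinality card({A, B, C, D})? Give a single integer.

Tables in S: A(250), B(120), C(150), D(150)
Edges inside S: A-C(d=5), C-D(d=10), C-B(d=30)
numerator = 250 * 120 * 150 * 150 = 675000000
denominator = 5 * 10 * 30 = 1500
card(S) = 675000000 / 1500 = 450000

450000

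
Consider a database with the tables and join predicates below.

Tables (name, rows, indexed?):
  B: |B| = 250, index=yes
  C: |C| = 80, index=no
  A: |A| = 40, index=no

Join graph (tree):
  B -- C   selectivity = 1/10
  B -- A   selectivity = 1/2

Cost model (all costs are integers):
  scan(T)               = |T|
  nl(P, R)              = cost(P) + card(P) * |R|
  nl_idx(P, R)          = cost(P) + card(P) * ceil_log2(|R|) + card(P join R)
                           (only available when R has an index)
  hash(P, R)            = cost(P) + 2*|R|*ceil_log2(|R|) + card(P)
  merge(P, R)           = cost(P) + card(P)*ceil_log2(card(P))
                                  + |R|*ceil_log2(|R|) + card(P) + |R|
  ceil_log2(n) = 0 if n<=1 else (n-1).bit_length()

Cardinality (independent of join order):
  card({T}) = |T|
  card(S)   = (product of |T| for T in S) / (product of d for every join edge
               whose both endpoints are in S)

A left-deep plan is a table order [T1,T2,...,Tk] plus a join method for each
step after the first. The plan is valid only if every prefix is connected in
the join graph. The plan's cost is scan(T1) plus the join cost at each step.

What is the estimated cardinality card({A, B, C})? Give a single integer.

40000

Tables in S: A(40), B(250), C(80)
Edges inside S: B-C(d=10), B-A(d=2)
numerator = 40 * 250 * 80 = 800000
denominator = 10 * 2 = 20
card(S) = 800000 / 20 = 40000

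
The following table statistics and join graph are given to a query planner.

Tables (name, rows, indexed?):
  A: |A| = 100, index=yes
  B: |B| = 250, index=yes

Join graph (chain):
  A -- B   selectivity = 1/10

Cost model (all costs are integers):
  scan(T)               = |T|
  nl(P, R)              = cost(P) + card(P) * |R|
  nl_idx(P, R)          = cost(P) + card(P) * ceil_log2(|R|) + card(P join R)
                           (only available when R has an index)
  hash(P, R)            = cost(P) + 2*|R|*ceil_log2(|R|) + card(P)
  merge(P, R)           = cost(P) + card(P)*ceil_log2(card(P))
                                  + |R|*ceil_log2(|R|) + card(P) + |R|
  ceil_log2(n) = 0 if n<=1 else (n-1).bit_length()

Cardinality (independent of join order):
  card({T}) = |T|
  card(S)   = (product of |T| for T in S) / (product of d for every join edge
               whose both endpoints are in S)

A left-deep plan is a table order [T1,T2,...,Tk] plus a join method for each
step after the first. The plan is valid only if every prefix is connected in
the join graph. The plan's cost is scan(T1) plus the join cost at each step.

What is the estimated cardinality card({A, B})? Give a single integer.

Tables in S: A(100), B(250)
Edges inside S: A-B(d=10)
numerator = 100 * 250 = 25000
denominator = 10 = 10
card(S) = 25000 / 10 = 2500

2500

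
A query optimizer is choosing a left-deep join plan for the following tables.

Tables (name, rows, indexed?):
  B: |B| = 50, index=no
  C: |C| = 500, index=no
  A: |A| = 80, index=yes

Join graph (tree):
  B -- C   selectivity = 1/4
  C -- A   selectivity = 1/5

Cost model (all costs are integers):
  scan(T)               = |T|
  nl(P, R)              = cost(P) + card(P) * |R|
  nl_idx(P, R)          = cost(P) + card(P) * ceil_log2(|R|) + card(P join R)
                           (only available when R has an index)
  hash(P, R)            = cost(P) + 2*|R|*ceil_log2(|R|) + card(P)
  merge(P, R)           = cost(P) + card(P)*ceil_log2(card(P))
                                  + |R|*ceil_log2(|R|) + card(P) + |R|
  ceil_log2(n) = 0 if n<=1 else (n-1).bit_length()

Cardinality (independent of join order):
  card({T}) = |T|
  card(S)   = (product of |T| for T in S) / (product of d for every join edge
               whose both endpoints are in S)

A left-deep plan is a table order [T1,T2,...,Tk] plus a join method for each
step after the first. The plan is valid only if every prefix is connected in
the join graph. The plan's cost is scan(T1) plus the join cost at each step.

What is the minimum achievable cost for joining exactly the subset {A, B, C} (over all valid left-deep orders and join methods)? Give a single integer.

Selinger DP over subsets of {A,B,C}:
  {B}: scan cost=50, card=50
  {C}: scan cost=500, card=500
  {A}: scan cost=80, card=80
  {BC}: card=6250; try (B,hash)→1600, (C,merge)→5400, (B,merge)→5850, (C,hash)→9100, (C,nl)→25050, (B,nl)→25500; best=1600 via (B,hash)
  {AC}: card=8000; try (A,hash)→2120, (C,merge)→5720, (A,merge)→6140, (C,hash)→9160, (A,nl_idx)→12000, (C,nl)→40080 …(+1); best=2120 via (A,hash)
  {ABC}: card=100000; try (A,hash)→8970, (B,hash)→10720, (A,merge)→89740, (B,merge)→114470, (A,nl_idx)→145350, (B,nl)→402120 …(+1); best=8970 via (A,hash)

8970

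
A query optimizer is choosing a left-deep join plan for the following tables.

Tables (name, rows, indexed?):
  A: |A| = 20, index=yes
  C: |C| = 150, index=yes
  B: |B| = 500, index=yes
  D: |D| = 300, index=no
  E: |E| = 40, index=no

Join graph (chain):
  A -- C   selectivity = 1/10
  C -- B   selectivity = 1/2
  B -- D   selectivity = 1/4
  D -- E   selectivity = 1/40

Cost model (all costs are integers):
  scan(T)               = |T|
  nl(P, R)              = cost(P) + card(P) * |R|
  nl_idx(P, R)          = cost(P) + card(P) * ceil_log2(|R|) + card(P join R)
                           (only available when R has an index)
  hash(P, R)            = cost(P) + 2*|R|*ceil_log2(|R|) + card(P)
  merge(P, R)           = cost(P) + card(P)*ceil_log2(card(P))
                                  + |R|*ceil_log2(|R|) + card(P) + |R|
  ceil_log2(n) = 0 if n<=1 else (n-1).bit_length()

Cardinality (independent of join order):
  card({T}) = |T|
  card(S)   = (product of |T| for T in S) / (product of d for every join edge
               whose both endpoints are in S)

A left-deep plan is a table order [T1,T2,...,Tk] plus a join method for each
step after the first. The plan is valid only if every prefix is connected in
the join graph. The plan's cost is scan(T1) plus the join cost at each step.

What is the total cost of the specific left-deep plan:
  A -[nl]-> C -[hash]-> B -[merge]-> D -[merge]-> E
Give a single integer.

step 1: scan A: cost=20, card=20
step 2: join C via nl
    card(P join C) = 20*150/(10) = 300
    cost = 20 + 20*150 = 3020
step 3: join B via hash
    card(P join B) = 300*500/(2) = 75000
    cost = 3020 + 2*500*9 + 300 = 12320
step 4: join D via merge
    card(P join D) = 75000*300/(4) = 5625000
    cost = 12320 + 75000*17 + 300*9 + 75000 + 300 = 1365320
step 5: join E via merge
    card(P join E) = 5625000*40/(40) = 5625000
    cost = 1365320 + 5625000*23 + 40*6 + 5625000 + 40 = 136365600

136365600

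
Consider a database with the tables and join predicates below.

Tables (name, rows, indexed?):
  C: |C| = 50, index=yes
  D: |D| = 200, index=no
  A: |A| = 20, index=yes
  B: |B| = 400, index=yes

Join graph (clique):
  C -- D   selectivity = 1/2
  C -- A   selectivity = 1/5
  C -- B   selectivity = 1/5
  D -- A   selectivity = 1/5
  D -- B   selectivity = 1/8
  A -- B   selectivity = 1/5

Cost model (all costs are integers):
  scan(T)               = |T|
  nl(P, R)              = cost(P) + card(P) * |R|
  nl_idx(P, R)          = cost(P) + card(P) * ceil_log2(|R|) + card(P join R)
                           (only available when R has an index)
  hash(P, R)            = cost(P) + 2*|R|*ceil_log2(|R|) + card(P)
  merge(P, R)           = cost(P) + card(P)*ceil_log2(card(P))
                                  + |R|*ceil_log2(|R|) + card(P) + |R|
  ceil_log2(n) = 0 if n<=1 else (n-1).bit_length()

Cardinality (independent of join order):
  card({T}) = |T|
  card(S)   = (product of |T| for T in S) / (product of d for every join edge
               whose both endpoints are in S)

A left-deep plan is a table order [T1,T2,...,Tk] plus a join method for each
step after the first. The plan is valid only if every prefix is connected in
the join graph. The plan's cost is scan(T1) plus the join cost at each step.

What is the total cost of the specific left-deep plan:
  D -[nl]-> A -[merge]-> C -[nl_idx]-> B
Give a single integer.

57350

step 1: scan D: cost=200, card=200
step 2: join A via nl
    card(P join A) = 200*20/(5) = 800
    cost = 200 + 200*20 = 4200
step 3: join C via merge
    card(P join C) = 800*50/(2*5) = 4000
    cost = 4200 + 800*10 + 50*6 + 800 + 50 = 13350
step 4: join B via nl_idx
    card(P join B) = 4000*400/(5*8*5) = 8000
    cost = 13350 + 4000*9 + 8000 = 57350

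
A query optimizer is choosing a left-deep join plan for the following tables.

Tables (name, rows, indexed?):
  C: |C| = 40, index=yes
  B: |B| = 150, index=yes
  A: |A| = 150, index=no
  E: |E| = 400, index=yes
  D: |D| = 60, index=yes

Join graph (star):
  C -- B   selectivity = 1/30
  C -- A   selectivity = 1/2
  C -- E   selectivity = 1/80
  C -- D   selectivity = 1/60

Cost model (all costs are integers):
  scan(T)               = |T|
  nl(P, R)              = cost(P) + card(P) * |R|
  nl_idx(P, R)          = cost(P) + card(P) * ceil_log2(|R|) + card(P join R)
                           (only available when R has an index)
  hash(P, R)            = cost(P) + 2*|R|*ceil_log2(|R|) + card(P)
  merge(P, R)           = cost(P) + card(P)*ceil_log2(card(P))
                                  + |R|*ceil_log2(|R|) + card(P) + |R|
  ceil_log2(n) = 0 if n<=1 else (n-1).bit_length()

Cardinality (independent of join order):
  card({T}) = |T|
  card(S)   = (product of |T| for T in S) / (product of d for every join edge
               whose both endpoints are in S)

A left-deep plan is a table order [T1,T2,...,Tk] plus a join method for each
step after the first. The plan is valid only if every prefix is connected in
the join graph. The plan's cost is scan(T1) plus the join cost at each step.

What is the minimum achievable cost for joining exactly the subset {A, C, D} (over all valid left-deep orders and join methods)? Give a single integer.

Selinger DP over subsets of {A,C,D}:
  {C}: scan cost=40, card=40
  {A}: scan cost=150, card=150
  {D}: scan cost=60, card=60
  {AC}: card=3000; try (C,hash)→780, (A,merge)→1670, (C,merge)→1780, (A,hash)→2480, (C,nl_idx)→4050, (A,nl)→6040 …(+1); best=780 via (C,hash)
  {CD}: card=40; try (D,nl_idx)→320, (C,nl_idx)→460, (C,hash)→600, (D,merge)→740, (C,merge)→760, (D,hash)→800 …(+2); best=320 via (D,nl_idx)
  {ACD}: card=3000; try (A,merge)→1950, (A,hash)→2760, (D,hash)→4500, (A,nl)→6320, (D,nl_idx)→21780, (D,merge)→40200 …(+1); best=1950 via (A,merge)

1950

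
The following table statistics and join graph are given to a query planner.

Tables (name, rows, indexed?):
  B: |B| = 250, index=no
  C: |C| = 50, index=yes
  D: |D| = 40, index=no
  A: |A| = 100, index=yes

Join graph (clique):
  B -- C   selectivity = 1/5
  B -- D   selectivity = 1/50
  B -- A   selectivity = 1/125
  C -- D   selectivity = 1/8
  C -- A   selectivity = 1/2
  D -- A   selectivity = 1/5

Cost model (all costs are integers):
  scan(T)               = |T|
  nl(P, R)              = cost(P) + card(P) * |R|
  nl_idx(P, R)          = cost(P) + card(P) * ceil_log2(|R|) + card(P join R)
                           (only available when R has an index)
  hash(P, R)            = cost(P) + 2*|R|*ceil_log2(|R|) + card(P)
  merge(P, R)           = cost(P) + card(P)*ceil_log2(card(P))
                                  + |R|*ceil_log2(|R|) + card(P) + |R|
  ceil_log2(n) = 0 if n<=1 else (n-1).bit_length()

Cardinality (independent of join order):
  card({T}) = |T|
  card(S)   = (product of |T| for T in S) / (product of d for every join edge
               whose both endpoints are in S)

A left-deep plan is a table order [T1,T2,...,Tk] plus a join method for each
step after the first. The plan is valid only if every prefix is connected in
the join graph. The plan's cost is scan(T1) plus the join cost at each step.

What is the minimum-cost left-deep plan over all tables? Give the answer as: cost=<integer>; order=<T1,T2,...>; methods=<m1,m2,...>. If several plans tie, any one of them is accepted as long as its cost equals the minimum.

Selinger DP (subsets sized 1..n):
  {B}: scan cost=250, card=250
  {C}: scan cost=50, card=50
  {D}: scan cost=40, card=40
  {A}: scan cost=100, card=100
  {BC}: card=2500; try (C,hash)→1100, (B,merge)→2650, (C,merge)→2850, (B,hash)→4100, (C,nl_idx)→4250, (B,nl)→12550 …(+1); best=1100 via (C,hash)
  {BD}: card=200; try (D,hash)→980, (B,merge)→2570, (D,merge)→2780, (B,hash)→4080, (B,nl)→10040, (D,nl)→10250; best=980 via (D,hash)
  {AB}: card=200; try (A,hash)→1900, (A,nl_idx)→2200, (B,merge)→3150, (A,merge)→3300, (B,hash)→4200, (B,nl)→25100 …(+1); best=1900 via (A,hash)
  {CD}: card=250; try (C,nl_idx)→530, (D,hash)→580, (C,merge)→670, (D,merge)→680, (C,hash)→680, (C,nl)→2040 …(+1); best=530 via (C,nl_idx)
  {AC}: card=2500; try (C,hash)→800, (A,merge)→1200, (C,merge)→1250, (A,hash)→1500, (A,nl_idx)→2900, (C,nl_idx)→3200 …(+2); best=800 via (C,hash)
  {AD}: card=800; try (D,hash)→680, (A,merge)→1120, (A,nl_idx)→1120, (D,merge)→1180, (A,hash)→1480, (A,nl)→4040 …(+1); best=680 via (D,hash)
  {BCD}: card=250; try (C,hash)→1780, (C,nl_idx)→2430, (C,merge)→3130, (D,hash)→4080, (B,hash)→4780, (B,merge)→5030 …(+4); best=1780 via (C,hash)
  {ABC}: card=1000; try (C,hash)→2700, (C,merge)→4050, (C,nl_idx)→4100, (A,hash)→5000, (B,hash)→7300, (C,nl)→11900 …(+5); best=2700 via (C,hash)
  {ABD}: card=32; try (A,nl_idx)→2412, (D,hash)→2580, (A,hash)→2580, (A,merge)→3580, (D,merge)→3980, (B,hash)→5480 …(+4); best=2412 via (A,nl_idx)
  {ACD}: card=2500; try (C,hash)→2080, (A,hash)→2180, (A,merge)→3580, (D,hash)→3780, (A,nl_idx)→4780, (C,nl_idx)→7980 …(+5); best=2080 via (C,hash)
  {ABCD}: card=20; try (C,nl_idx)→2624, (C,merge)→2954, (C,hash)→3044, (A,hash)→3430, (A,nl_idx)→3550, (C,nl)→4012 …(+8); best=2624 via (C,nl_idx)

cost=2624; order=B,D,A,C; methods=hash,nl_idx,nl_idx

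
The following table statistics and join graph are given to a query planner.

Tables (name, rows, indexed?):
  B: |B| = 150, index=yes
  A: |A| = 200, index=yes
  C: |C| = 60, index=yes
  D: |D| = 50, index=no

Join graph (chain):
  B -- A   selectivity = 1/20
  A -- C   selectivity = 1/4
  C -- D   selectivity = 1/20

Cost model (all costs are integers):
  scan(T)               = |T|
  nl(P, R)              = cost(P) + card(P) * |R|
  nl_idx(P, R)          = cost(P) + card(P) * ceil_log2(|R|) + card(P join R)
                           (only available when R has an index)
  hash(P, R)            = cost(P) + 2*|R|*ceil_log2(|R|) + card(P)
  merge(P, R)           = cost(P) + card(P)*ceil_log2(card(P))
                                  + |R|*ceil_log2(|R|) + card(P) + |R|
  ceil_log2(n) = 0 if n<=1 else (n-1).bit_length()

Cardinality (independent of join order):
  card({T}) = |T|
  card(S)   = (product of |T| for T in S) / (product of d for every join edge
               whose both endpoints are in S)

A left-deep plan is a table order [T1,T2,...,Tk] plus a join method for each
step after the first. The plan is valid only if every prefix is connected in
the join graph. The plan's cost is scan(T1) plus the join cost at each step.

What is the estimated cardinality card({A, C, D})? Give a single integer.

7500

Tables in S: A(200), C(60), D(50)
Edges inside S: A-C(d=4), C-D(d=20)
numerator = 200 * 60 * 50 = 600000
denominator = 4 * 20 = 80
card(S) = 600000 / 80 = 7500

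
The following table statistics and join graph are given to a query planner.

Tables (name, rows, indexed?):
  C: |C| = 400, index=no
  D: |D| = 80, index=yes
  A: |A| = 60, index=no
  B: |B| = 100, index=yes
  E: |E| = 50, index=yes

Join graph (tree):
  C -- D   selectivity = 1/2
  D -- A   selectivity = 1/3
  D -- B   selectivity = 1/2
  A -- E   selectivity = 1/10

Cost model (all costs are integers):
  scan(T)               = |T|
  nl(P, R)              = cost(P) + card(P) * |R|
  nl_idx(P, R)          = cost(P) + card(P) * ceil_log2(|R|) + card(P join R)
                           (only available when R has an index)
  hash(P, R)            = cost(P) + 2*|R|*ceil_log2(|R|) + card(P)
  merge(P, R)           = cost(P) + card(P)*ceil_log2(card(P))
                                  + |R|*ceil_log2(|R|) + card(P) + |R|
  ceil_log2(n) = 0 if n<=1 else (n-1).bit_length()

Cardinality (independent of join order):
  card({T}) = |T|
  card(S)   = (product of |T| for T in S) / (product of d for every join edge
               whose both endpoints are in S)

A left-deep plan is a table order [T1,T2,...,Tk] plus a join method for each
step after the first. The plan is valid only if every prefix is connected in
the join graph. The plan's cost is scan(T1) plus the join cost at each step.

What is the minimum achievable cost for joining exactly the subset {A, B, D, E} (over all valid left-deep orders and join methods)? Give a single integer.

11540

Selinger DP over subsets of {A,B,D,E}:
  {D}: scan cost=80, card=80
  {A}: scan cost=60, card=60
  {B}: scan cost=100, card=100
  {E}: scan cost=50, card=50
  {AD}: card=1600; try (A,hash)→880, (D,merge)→1120, (A,merge)→1140, (D,hash)→1240, (D,nl_idx)→2080, (D,nl)→4860 …(+1); best=880 via (A,hash)
  {BD}: card=4000; try (D,hash)→1320, (B,merge)→1520, (D,merge)→1540, (B,hash)→1560, (B,nl_idx)→4640, (D,nl_idx)→4800 …(+2); best=1320 via (D,hash)
  {AE}: card=300; try (E,hash)→720, (E,nl_idx)→720, (A,hash)→820, (A,merge)→820, (E,merge)→830, (A,nl)→3050 …(+1); best=720 via (E,hash)
  {ABD}: card=80000; try (B,hash)→3880, (A,hash)→6040, (B,merge)→20880, (A,merge)→53740, (B,nl_idx)→92080, (B,nl)→160880 …(+1); best=3880 via (B,hash)
  {ADE}: card=8000; try (D,hash)→2140, (E,hash)→3080, (D,merge)→4360, (D,nl_idx)→10820, (E,nl_idx)→18480, (E,merge)→20430 …(+2); best=2140 via (D,hash)
  {ABDE}: card=400000; try (B,hash)→11540, (E,hash)→84480, (B,merge)→114940, (B,nl_idx)→458140, (B,nl)→802140, (E,nl_idx)→883880 …(+2); best=11540 via (B,hash)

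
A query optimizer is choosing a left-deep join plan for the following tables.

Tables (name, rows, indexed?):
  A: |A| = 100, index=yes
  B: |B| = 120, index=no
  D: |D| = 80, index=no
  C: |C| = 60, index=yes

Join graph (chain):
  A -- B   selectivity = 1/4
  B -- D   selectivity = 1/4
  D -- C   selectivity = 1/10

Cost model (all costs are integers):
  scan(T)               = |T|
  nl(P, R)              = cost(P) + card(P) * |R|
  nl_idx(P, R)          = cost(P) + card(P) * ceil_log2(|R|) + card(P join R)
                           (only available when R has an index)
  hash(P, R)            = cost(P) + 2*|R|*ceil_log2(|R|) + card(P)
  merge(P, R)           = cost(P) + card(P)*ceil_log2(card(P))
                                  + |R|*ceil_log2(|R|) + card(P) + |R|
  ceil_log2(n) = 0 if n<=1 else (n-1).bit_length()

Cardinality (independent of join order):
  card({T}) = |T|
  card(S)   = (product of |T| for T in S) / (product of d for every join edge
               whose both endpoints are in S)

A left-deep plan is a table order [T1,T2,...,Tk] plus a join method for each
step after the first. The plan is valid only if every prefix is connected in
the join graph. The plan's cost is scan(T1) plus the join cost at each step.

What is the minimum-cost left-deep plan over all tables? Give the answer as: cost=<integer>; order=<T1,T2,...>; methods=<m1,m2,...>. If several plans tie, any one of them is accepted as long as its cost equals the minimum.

Selinger DP (subsets sized 1..n):
  {A}: scan cost=100, card=100
  {B}: scan cost=120, card=120
  {D}: scan cost=80, card=80
  {C}: scan cost=60, card=60
  {AB}: card=3000; try (A,hash)→1640, (B,merge)→1860, (B,hash)→1880, (A,merge)→1880, (A,nl_idx)→3960, (B,nl)→12100 …(+1); best=1640 via (A,hash)
  {BD}: card=2400; try (D,hash)→1360, (B,merge)→1680, (D,merge)→1720, (B,hash)→1840, (B,nl)→9680, (D,nl)→9720; best=1360 via (D,hash)
  {CD}: card=480; try (C,hash)→880, (C,nl_idx)→1040, (D,merge)→1120, (C,merge)→1140, (D,hash)→1240, (D,nl)→4860 …(+1); best=880 via (C,hash)
  {ABD}: card=60000; try (A,hash)→5160, (D,hash)→5760, (A,merge)→33360, (D,merge)→41280, (A,nl_idx)→78160, (A,nl)→241360 …(+1); best=5160 via (A,hash)
  {BCD}: card=14400; try (B,hash)→3040, (C,hash)→4480, (B,merge)→6640, (C,nl_idx)→30160, (C,merge)→32980, (B,nl)→58480 …(+1); best=3040 via (B,hash)
  {ABCD}: card=360000; try (A,hash)→18840, (C,hash)→65880, (A,merge)→219840, (A,nl_idx)→463840, (C,nl_idx)→725160, (C,merge)→1025580 …(+2); best=18840 via (A,hash)

cost=18840; order=D,C,B,A; methods=hash,hash,hash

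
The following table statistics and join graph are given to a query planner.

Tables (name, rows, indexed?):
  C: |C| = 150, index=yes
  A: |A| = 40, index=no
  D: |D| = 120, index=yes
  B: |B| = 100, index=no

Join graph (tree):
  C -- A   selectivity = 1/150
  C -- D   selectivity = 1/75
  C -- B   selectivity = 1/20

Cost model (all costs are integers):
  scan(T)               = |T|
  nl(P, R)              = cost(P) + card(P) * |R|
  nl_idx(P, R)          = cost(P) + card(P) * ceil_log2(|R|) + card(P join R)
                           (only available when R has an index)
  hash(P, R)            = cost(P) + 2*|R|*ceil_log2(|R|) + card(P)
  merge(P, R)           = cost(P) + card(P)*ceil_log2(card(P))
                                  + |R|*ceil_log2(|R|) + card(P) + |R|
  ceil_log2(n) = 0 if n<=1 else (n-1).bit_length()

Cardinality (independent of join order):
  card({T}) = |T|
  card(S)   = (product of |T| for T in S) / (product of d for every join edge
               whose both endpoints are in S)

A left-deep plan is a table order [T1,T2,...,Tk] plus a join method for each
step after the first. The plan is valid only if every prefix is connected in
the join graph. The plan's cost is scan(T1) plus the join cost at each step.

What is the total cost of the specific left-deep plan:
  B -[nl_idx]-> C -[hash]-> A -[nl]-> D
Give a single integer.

step 1: scan B: cost=100, card=100
step 2: join C via nl_idx
    card(P join C) = 100*150/(20) = 750
    cost = 100 + 100*8 + 750 = 1650
step 3: join A via hash
    card(P join A) = 750*40/(150) = 200
    cost = 1650 + 2*40*6 + 750 = 2880
step 4: join D via nl
    card(P join D) = 200*120/(75) = 320
    cost = 2880 + 200*120 = 26880

26880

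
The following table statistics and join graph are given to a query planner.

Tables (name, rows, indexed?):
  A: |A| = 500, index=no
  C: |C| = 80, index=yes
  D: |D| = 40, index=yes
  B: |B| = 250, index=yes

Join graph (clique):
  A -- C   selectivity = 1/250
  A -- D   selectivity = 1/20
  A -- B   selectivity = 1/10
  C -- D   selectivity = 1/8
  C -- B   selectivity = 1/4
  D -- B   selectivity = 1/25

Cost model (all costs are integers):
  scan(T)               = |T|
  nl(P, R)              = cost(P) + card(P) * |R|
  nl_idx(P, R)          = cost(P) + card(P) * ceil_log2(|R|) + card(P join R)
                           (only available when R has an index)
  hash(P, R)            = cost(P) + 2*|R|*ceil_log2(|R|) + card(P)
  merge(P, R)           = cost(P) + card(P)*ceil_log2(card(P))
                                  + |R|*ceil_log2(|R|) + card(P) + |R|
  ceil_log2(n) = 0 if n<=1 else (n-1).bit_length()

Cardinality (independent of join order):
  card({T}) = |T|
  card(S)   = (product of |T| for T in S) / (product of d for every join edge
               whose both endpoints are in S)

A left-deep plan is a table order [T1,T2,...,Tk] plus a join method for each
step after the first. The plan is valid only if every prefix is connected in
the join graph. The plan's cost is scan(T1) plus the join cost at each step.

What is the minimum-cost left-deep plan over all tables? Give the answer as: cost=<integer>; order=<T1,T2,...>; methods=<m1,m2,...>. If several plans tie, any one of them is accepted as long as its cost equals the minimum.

Selinger DP (subsets sized 1..n):
  {A}: scan cost=500, card=500
  {C}: scan cost=80, card=80
  {D}: scan cost=40, card=40
  {B}: scan cost=250, card=250
  {AC}: card=160; try (C,hash)→2120, (C,nl_idx)→4160, (A,merge)→5720, (C,merge)→6140, (A,hash)→9160, (A,nl)→40080 …(+1); best=2120 via (C,hash)
  {AD}: card=1000; try (D,hash)→1480, (D,nl_idx)→4500, (A,merge)→5320, (D,merge)→5780, (A,hash)→9080, (A,nl)→20040 …(+1); best=1480 via (D,hash)
  {AB}: card=12500; try (B,hash)→5000, (A,merge)→7500, (B,merge)→7750, (A,hash)→9500, (B,nl_idx)→17000, (A,nl)→125250 …(+1); best=5000 via (B,hash)
  {CD}: card=400; try (D,hash)→640, (C,nl_idx)→720, (D,nl_idx)→960, (C,merge)→960, (D,merge)→1000, (C,hash)→1200 …(+2); best=640 via (D,hash)
  {BC}: card=5000; try (C,hash)→1620, (B,merge)→2970, (C,merge)→3140, (B,hash)→4160, (B,nl_idx)→5720, (C,nl_idx)→7000 …(+2); best=1620 via (C,hash)
  {BD}: card=400; try (B,nl_idx)→760, (D,hash)→980, (D,nl_idx)→2150, (B,merge)→2570, (D,merge)→2780, (B,hash)→4080 …(+2); best=760 via (B,nl_idx)
  {ACD}: card=40; try (D,hash)→2760, (D,nl_idx)→3120, (C,hash)→3600, (D,merge)→3840, (D,nl)→8520, (C,nl_idx)→8520 …(+5); best=2760 via (D,hash)
  {ABC}: card=1000; try (B,nl_idx)→4400, (B,merge)→5810, (B,hash)→6280, (A,hash)→15620, (C,hash)→18620, (B,nl)→42120 …(+5); best=4400 via (B,nl_idx)
  {ABD}: card=1000; try (B,hash)→6480, (A,merge)→9760, (A,hash)→10160, (B,nl_idx)→10480, (B,merge)→14730, (D,hash)→17980 …(+5); best=6480 via (B,hash)
  {BCD}: card=1000; try (C,hash)→2280, (C,nl_idx)→4560, (B,nl_idx)→4840, (B,hash)→5040, (C,merge)→5400, (B,merge)→6890 …(+6); best=2280 via (C,hash)
  {ABCD}: card=10; try (B,nl_idx)→3090, (B,merge)→5290, (D,hash)→5880, (B,hash)→6800, (C,hash)→8600, (D,nl_idx)→10410 …(+9); best=3090 via (B,nl_idx)

cost=3090; order=A,C,D,B; methods=hash,hash,nl_idx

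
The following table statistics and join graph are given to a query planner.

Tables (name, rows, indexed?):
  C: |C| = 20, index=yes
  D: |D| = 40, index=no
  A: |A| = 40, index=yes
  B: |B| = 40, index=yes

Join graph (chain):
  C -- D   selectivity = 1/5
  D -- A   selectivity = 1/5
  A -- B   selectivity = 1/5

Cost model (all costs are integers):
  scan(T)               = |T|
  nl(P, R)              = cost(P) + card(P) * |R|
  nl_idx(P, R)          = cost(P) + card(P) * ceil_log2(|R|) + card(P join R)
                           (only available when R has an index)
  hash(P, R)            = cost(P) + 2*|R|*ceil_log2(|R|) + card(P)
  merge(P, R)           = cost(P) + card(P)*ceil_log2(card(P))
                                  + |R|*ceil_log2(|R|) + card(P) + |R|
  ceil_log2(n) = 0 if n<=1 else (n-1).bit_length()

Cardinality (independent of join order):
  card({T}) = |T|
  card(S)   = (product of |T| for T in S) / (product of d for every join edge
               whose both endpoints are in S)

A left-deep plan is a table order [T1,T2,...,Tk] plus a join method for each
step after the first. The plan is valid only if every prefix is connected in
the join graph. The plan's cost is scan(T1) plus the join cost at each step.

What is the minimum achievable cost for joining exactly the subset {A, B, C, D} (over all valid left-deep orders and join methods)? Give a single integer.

Selinger DP over subsets of {A,B,C,D}:
  {C}: scan cost=20, card=20
  {D}: scan cost=40, card=40
  {A}: scan cost=40, card=40
  {B}: scan cost=40, card=40
  {CD}: card=160; try (C,hash)→280, (C,nl_idx)→400, (D,merge)→420, (C,merge)→440, (D,hash)→520, (D,nl)→820 …(+1); best=280 via (C,hash)
  {AD}: card=320; try (D,hash)→560, (A,hash)→560, (D,merge)→600, (A,merge)→600, (A,nl_idx)→600, (D,nl)→1640 …(+1); best=560 via (D,hash)
  {AB}: card=320; try (B,hash)→560, (A,hash)→560, (B,merge)→600, (B,nl_idx)→600, (A,merge)→600, (A,nl_idx)→600 …(+2); best=560 via (B,hash)
  {ACD}: card=1280; try (A,hash)→920, (C,hash)→1080, (A,merge)→2000, (A,nl_idx)→2520, (C,nl_idx)→3440, (C,merge)→3880 …(+2); best=920 via (A,hash)
  {ABD}: card=2560; try (D,hash)→1360, (B,hash)→1360, (D,merge)→4040, (B,merge)→4040, (B,nl_idx)→5040, (D,nl)→13360 …(+1); best=1360 via (D,hash)
  {ABCD}: card=10240; try (B,hash)→2680, (C,hash)→4120, (B,merge)→16560, (B,nl_idx)→18840, (C,nl_idx)→24400, (C,merge)→34760 …(+2); best=2680 via (B,hash)

2680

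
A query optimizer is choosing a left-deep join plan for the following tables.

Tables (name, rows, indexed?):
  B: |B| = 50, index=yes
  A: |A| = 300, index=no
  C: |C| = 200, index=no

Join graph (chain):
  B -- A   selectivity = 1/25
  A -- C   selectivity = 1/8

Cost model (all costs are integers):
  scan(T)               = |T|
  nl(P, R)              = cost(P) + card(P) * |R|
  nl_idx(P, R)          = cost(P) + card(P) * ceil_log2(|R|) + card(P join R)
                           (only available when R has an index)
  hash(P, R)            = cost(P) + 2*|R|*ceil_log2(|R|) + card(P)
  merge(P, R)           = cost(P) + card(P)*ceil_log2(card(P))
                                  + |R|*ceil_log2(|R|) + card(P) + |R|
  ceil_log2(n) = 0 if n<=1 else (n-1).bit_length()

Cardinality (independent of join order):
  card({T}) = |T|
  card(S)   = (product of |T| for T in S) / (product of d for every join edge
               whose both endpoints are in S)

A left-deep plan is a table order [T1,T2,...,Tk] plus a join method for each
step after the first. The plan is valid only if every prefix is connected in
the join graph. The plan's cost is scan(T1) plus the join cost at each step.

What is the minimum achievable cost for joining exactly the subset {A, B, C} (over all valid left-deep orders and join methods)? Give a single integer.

Selinger DP over subsets of {A,B,C}:
  {B}: scan cost=50, card=50
  {A}: scan cost=300, card=300
  {C}: scan cost=200, card=200
  {AB}: card=600; try (B,hash)→1200, (B,nl_idx)→2700, (A,merge)→3400, (B,merge)→3650, (A,hash)→5500, (A,nl)→15050 …(+1); best=1200 via (B,hash)
  {AC}: card=7500; try (C,hash)→3800, (A,merge)→5000, (C,merge)→5100, (A,hash)→5800, (A,nl)→60200, (C,nl)→60300; best=3800 via (C,hash)
  {ABC}: card=15000; try (C,hash)→5000, (C,merge)→9600, (B,hash)→11900, (B,nl_idx)→63800, (B,merge)→109150, (C,nl)→121200 …(+1); best=5000 via (C,hash)

5000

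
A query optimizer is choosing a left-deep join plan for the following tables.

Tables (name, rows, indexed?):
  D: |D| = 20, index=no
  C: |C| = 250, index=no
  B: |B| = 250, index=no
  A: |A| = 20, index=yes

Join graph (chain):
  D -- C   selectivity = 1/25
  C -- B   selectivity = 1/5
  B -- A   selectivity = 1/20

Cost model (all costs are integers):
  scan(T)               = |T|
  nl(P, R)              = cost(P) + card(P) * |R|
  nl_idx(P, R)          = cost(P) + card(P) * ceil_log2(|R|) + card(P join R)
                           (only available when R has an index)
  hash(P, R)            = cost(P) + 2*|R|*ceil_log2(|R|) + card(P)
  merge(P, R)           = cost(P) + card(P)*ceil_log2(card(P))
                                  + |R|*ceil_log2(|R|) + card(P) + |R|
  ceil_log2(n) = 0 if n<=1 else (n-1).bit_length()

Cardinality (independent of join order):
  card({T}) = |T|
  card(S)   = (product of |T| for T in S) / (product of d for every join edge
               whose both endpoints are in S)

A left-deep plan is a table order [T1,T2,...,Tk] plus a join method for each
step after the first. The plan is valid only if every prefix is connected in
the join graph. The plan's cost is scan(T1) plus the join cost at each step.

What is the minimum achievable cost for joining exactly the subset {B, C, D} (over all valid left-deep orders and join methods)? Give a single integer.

Selinger DP over subsets of {B,C,D}:
  {D}: scan cost=20, card=20
  {C}: scan cost=250, card=250
  {B}: scan cost=250, card=250
  {CD}: card=200; try (D,hash)→700, (C,merge)→2390, (D,merge)→2620, (C,hash)→4040, (C,nl)→5020, (D,nl)→5250; best=700 via (D,hash)
  {BC}: card=12500; try (C,hash)→4500, (B,hash)→4500, (C,merge)→4750, (B,merge)→4750, (C,nl)→62750, (B,nl)→62750; best=4500 via (C,hash)
  {BCD}: card=10000; try (B,merge)→4750, (B,hash)→4900, (D,hash)→17200, (B,nl)→50700, (D,merge)→192120, (D,nl)→254500; best=4750 via (B,merge)

4750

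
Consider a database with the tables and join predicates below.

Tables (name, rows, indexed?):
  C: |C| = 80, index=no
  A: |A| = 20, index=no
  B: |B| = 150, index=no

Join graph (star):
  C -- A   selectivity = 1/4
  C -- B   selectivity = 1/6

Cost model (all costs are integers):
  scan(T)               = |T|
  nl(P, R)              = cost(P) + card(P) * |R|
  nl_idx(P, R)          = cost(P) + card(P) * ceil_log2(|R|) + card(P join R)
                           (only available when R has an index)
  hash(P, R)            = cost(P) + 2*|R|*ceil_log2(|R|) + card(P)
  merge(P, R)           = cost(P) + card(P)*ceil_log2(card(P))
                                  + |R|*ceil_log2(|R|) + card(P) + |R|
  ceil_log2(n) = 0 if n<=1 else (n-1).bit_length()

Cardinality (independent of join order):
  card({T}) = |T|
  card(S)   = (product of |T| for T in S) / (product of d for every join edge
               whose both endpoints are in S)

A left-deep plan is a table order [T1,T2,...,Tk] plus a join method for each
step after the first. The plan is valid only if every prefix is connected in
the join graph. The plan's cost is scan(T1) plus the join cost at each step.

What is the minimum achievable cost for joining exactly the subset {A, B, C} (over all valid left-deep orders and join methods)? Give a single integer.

Selinger DP over subsets of {A,B,C}:
  {C}: scan cost=80, card=80
  {A}: scan cost=20, card=20
  {B}: scan cost=150, card=150
  {AC}: card=400; try (A,hash)→360, (C,merge)→780, (A,merge)→840, (C,hash)→1160, (C,nl)→1620, (A,nl)→1680; best=360 via (A,hash)
  {BC}: card=2000; try (C,hash)→1420, (B,merge)→2070, (C,merge)→2140, (B,hash)→2560, (B,nl)→12080, (C,nl)→12150; best=1420 via (C,hash)
  {ABC}: card=10000; try (B,hash)→3160, (A,hash)→3620, (B,merge)→5710, (A,merge)→25540, (A,nl)→41420, (B,nl)→60360; best=3160 via (B,hash)

3160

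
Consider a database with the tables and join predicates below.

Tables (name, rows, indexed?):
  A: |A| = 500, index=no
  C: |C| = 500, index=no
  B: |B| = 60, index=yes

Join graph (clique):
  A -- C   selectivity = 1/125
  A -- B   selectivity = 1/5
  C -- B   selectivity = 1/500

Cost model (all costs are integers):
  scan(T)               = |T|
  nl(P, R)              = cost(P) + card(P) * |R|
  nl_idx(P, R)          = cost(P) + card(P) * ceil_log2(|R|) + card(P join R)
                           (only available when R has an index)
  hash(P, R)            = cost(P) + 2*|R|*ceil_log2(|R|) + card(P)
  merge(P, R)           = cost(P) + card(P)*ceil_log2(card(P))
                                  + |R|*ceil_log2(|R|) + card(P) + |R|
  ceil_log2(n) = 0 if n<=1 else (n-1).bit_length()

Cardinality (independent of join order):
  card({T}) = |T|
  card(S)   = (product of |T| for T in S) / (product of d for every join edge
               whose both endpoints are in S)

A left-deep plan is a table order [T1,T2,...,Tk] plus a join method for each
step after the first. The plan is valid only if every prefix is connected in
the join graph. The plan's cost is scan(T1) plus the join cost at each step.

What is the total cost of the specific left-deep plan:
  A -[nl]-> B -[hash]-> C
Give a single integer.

step 1: scan A: cost=500, card=500
step 2: join B via nl
    card(P join B) = 500*60/(5) = 6000
    cost = 500 + 500*60 = 30500
step 3: join C via hash
    card(P join C) = 6000*500/(125*500) = 48
    cost = 30500 + 2*500*9 + 6000 = 45500

45500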